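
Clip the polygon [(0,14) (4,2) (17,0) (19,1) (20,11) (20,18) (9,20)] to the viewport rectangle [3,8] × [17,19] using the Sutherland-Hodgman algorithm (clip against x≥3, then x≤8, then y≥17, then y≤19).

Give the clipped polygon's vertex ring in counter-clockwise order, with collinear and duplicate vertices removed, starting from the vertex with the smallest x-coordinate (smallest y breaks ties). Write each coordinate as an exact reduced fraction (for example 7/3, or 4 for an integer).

Clipped polygon: [(9/2,17) (8,17) (8,19) (15/2,19)]

1. After x ≥ 3: [(3,16) (3,5) (4,2) (17,0) (19,1) (20,11) (20,18) (9,20)]
2. After x ≤ 8: [(8,58/3) (3,16) (3,5) (4,2) (8,18/13)]
3. After y ≥ 17: [(8,17) (8,58/3) (9/2,17)]
4. After y ≤ 19: [(8,17) (8,19) (15/2,19) (9/2,17)]
5. Canonical ring: [(9/2,17) (8,17) (8,19) (15/2,19)]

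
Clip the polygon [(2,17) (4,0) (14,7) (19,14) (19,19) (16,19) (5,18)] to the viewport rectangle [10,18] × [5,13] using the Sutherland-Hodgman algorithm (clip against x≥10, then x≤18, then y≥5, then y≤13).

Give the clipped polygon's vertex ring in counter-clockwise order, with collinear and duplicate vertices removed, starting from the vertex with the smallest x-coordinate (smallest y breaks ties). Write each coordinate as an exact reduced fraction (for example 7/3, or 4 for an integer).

Clipped polygon: [(10,5) (78/7,5) (14,7) (18,63/5) (18,13) (10,13)]

1. After x ≥ 10: [(10,21/5) (14,7) (19,14) (19,19) (16,19) (10,203/11)]
2. After x ≤ 18: [(10,21/5) (14,7) (18,63/5) (18,19) (16,19) (10,203/11)]
3. After y ≥ 5: [(10,5) (78/7,5) (14,7) (18,63/5) (18,19) (16,19) (10,203/11)]
4. After y ≤ 13: [(10,13) (10,5) (78/7,5) (14,7) (18,63/5) (18,13)]
5. Canonical ring: [(10,5) (78/7,5) (14,7) (18,63/5) (18,13) (10,13)]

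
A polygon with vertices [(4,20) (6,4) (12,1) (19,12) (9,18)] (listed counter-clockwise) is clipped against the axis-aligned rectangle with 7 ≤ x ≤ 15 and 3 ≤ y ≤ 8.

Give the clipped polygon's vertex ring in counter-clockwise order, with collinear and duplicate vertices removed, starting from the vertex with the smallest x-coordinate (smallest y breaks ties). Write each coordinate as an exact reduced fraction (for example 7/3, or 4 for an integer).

1. After x ≥ 7: [(7,94/5) (7,7/2) (12,1) (19,12) (9,18)]
2. After x ≤ 15: [(7,94/5) (7,7/2) (12,1) (15,40/7) (15,72/5) (9,18)]
3. After y ≥ 3: [(7,94/5) (7,7/2) (8,3) (146/11,3) (15,40/7) (15,72/5) (9,18)]
4. After y ≤ 8: [(7,8) (7,7/2) (8,3) (146/11,3) (15,40/7) (15,8)]
5. Canonical ring: [(7,7/2) (8,3) (146/11,3) (15,40/7) (15,8) (7,8)]

Clipped polygon: [(7,7/2) (8,3) (146/11,3) (15,40/7) (15,8) (7,8)]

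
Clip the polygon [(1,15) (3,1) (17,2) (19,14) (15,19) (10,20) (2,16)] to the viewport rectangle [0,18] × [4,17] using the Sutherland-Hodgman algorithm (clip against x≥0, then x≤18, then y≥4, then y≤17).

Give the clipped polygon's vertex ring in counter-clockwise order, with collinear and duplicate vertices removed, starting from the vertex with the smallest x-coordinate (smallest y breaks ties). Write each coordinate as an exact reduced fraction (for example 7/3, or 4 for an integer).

1. After x ≥ 0: [(1,15) (3,1) (17,2) (19,14) (15,19) (10,20) (2,16)]
2. After x ≤ 18: [(1,15) (3,1) (17,2) (18,8) (18,61/4) (15,19) (10,20) (2,16)]
3. After y ≥ 4: [(1,15) (18/7,4) (52/3,4) (18,8) (18,61/4) (15,19) (10,20) (2,16)]
4. After y ≤ 17: [(1,15) (18/7,4) (52/3,4) (18,8) (18,61/4) (83/5,17) (4,17) (2,16)]
5. Canonical ring: [(1,15) (18/7,4) (52/3,4) (18,8) (18,61/4) (83/5,17) (4,17) (2,16)]

Clipped polygon: [(1,15) (18/7,4) (52/3,4) (18,8) (18,61/4) (83/5,17) (4,17) (2,16)]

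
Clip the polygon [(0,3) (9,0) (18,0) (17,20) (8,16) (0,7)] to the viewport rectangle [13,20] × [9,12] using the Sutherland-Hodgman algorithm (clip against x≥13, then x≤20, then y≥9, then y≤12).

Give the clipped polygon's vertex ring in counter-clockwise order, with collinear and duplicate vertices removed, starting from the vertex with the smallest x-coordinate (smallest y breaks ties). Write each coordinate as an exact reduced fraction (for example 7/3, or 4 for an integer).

1. After x ≥ 13: [(13,0) (18,0) (17,20) (13,164/9)]
2. After x ≤ 20: [(13,0) (18,0) (17,20) (13,164/9)]
3. After y ≥ 9: [(13,9) (351/20,9) (17,20) (13,164/9)]
4. After y ≤ 12: [(13,12) (13,9) (351/20,9) (87/5,12)]
5. Canonical ring: [(13,9) (351/20,9) (87/5,12) (13,12)]

Clipped polygon: [(13,9) (351/20,9) (87/5,12) (13,12)]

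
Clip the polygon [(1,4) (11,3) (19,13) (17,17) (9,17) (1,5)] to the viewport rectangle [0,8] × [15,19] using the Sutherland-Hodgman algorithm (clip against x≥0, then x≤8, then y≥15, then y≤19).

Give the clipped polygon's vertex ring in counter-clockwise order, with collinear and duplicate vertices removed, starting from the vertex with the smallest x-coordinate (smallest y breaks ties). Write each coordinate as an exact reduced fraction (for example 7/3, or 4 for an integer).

1. After x ≥ 0: [(1,4) (11,3) (19,13) (17,17) (9,17) (1,5)]
2. After x ≤ 8: [(1,4) (8,33/10) (8,31/2) (1,5)]
3. After y ≥ 15: [(8,15) (8,31/2) (23/3,15)]
4. After y ≤ 19: [(8,15) (8,31/2) (23/3,15)]
5. Canonical ring: [(23/3,15) (8,15) (8,31/2)]

Clipped polygon: [(23/3,15) (8,15) (8,31/2)]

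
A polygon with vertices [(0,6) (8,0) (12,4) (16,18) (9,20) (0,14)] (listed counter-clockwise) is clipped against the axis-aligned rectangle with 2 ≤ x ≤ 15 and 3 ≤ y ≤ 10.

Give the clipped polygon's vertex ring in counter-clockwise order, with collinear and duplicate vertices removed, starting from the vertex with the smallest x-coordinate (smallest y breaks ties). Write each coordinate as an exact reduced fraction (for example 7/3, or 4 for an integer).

1. After x ≥ 2: [(2,9/2) (8,0) (12,4) (16,18) (9,20) (2,46/3)]
2. After x ≤ 15: [(2,9/2) (8,0) (12,4) (15,29/2) (15,128/7) (9,20) (2,46/3)]
3. After y ≥ 3: [(2,9/2) (4,3) (11,3) (12,4) (15,29/2) (15,128/7) (9,20) (2,46/3)]
4. After y ≤ 10: [(2,10) (2,9/2) (4,3) (11,3) (12,4) (96/7,10)]
5. Canonical ring: [(2,9/2) (4,3) (11,3) (12,4) (96/7,10) (2,10)]

Clipped polygon: [(2,9/2) (4,3) (11,3) (12,4) (96/7,10) (2,10)]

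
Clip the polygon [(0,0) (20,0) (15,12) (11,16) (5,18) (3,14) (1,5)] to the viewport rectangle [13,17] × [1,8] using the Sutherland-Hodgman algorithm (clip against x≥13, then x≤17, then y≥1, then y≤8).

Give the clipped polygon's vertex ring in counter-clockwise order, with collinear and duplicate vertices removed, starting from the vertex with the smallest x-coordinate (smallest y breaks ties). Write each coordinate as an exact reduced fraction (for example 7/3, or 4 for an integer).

1. After x ≥ 13: [(13,0) (20,0) (15,12) (13,14)]
2. After x ≤ 17: [(13,0) (17,0) (17,36/5) (15,12) (13,14)]
3. After y ≥ 1: [(13,1) (17,1) (17,36/5) (15,12) (13,14)]
4. After y ≤ 8: [(13,8) (13,1) (17,1) (17,36/5) (50/3,8)]
5. Canonical ring: [(13,1) (17,1) (17,36/5) (50/3,8) (13,8)]

Clipped polygon: [(13,1) (17,1) (17,36/5) (50/3,8) (13,8)]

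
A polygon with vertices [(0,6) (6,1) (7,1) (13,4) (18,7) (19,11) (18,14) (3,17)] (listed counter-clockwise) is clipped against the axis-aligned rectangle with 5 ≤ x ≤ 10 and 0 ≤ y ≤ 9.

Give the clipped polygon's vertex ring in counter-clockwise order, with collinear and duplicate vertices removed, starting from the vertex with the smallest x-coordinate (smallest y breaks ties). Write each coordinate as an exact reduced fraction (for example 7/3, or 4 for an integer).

Clipped polygon: [(5,11/6) (6,1) (7,1) (10,5/2) (10,9) (5,9)]

1. After x ≥ 5: [(5,11/6) (6,1) (7,1) (13,4) (18,7) (19,11) (18,14) (5,83/5)]
2. After x ≤ 10: [(5,11/6) (6,1) (7,1) (10,5/2) (10,78/5) (5,83/5)]
3. After y ≥ 0: [(5,11/6) (6,1) (7,1) (10,5/2) (10,78/5) (5,83/5)]
4. After y ≤ 9: [(5,9) (5,11/6) (6,1) (7,1) (10,5/2) (10,9)]
5. Canonical ring: [(5,11/6) (6,1) (7,1) (10,5/2) (10,9) (5,9)]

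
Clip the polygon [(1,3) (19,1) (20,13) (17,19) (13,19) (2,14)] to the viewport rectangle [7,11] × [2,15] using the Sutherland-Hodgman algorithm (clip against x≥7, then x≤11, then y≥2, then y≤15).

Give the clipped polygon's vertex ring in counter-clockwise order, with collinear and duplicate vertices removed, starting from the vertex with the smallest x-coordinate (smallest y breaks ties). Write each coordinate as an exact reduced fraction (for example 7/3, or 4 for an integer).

1. After x ≥ 7: [(7,7/3) (19,1) (20,13) (17,19) (13,19) (7,179/11)]
2. After x ≤ 11: [(7,7/3) (11,17/9) (11,199/11) (7,179/11)]
3. After y ≥ 2: [(7,7/3) (10,2) (11,2) (11,199/11) (7,179/11)]
4. After y ≤ 15: [(7,15) (7,7/3) (10,2) (11,2) (11,15)]
5. Canonical ring: [(7,7/3) (10,2) (11,2) (11,15) (7,15)]

Clipped polygon: [(7,7/3) (10,2) (11,2) (11,15) (7,15)]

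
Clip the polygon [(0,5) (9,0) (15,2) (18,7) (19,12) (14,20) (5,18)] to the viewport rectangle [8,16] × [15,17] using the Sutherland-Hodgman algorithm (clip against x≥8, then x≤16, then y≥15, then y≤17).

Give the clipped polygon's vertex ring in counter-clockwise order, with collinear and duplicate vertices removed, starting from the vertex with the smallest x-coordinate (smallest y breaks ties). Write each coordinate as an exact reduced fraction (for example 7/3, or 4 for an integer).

1. After x ≥ 8: [(8,5/9) (9,0) (15,2) (18,7) (19,12) (14,20) (8,56/3)]
2. After x ≤ 16: [(8,5/9) (9,0) (15,2) (16,11/3) (16,84/5) (14,20) (8,56/3)]
3. After y ≥ 15: [(8,15) (16,15) (16,84/5) (14,20) (8,56/3)]
4. After y ≤ 17: [(8,17) (8,15) (16,15) (16,84/5) (127/8,17)]
5. Canonical ring: [(8,15) (16,15) (16,84/5) (127/8,17) (8,17)]

Clipped polygon: [(8,15) (16,15) (16,84/5) (127/8,17) (8,17)]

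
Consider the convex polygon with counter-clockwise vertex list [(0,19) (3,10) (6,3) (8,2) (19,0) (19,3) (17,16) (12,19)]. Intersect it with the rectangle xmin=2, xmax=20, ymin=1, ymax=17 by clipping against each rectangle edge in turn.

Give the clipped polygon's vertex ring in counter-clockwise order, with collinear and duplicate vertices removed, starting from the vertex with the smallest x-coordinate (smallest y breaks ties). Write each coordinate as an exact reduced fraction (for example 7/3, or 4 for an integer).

1. After x ≥ 2: [(2,19) (2,13) (3,10) (6,3) (8,2) (19,0) (19,3) (17,16) (12,19)]
2. After x ≤ 20: [(2,19) (2,13) (3,10) (6,3) (8,2) (19,0) (19,3) (17,16) (12,19)]
3. After y ≥ 1: [(2,19) (2,13) (3,10) (6,3) (8,2) (27/2,1) (19,1) (19,3) (17,16) (12,19)]
4. After y ≤ 17: [(2,17) (2,13) (3,10) (6,3) (8,2) (27/2,1) (19,1) (19,3) (17,16) (46/3,17)]
5. Canonical ring: [(2,13) (3,10) (6,3) (8,2) (27/2,1) (19,1) (19,3) (17,16) (46/3,17) (2,17)]

Clipped polygon: [(2,13) (3,10) (6,3) (8,2) (27/2,1) (19,1) (19,3) (17,16) (46/3,17) (2,17)]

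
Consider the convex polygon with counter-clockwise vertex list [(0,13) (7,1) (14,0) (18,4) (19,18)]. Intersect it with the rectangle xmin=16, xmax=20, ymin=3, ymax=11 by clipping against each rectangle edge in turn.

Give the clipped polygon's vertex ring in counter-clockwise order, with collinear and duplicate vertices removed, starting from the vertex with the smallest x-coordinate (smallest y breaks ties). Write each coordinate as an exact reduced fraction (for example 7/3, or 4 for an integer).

Clipped polygon: [(16,3) (17,3) (18,4) (37/2,11) (16,11)]

1. After x ≥ 16: [(16,327/19) (16,2) (18,4) (19,18)]
2. After x ≤ 20: [(16,327/19) (16,2) (18,4) (19,18)]
3. After y ≥ 3: [(16,327/19) (16,3) (17,3) (18,4) (19,18)]
4. After y ≤ 11: [(16,11) (16,3) (17,3) (18,4) (37/2,11)]
5. Canonical ring: [(16,3) (17,3) (18,4) (37/2,11) (16,11)]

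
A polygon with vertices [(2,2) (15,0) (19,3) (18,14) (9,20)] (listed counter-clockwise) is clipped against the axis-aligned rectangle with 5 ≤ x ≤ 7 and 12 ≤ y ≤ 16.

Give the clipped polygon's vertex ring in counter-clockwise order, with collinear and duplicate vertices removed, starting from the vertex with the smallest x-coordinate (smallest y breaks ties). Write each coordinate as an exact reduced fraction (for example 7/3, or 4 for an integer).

1. After x ≥ 5: [(5,68/7) (5,20/13) (15,0) (19,3) (18,14) (9,20)]
2. After x ≤ 7: [(7,104/7) (5,68/7) (5,20/13) (7,16/13)]
3. After y ≥ 12: [(7,12) (7,104/7) (53/9,12)]
4. After y ≤ 16: [(7,12) (7,104/7) (53/9,12)]
5. Canonical ring: [(53/9,12) (7,12) (7,104/7)]

Clipped polygon: [(53/9,12) (7,12) (7,104/7)]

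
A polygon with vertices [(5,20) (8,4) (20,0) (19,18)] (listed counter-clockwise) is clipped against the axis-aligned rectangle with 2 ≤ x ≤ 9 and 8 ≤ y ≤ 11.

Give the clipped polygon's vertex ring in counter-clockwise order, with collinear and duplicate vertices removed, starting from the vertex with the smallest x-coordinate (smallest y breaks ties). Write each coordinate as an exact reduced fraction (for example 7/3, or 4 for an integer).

Clipped polygon: [(107/16,11) (29/4,8) (9,8) (9,11)]

1. After x ≥ 2: [(5,20) (8,4) (20,0) (19,18)]
2. After x ≤ 9: [(9,136/7) (5,20) (8,4) (9,11/3)]
3. After y ≥ 8: [(9,8) (9,136/7) (5,20) (29/4,8)]
4. After y ≤ 11: [(9,8) (9,11) (107/16,11) (29/4,8)]
5. Canonical ring: [(107/16,11) (29/4,8) (9,8) (9,11)]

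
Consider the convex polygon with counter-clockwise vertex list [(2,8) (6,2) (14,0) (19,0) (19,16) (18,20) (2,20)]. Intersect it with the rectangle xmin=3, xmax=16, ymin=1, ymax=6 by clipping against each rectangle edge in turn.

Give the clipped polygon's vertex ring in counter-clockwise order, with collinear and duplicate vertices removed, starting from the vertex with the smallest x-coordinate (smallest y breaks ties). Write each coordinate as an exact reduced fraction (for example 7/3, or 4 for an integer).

1. After x ≥ 3: [(3,13/2) (6,2) (14,0) (19,0) (19,16) (18,20) (3,20)]
2. After x ≤ 16: [(3,13/2) (6,2) (14,0) (16,0) (16,20) (3,20)]
3. After y ≥ 1: [(3,13/2) (6,2) (10,1) (16,1) (16,20) (3,20)]
4. After y ≤ 6: [(10/3,6) (6,2) (10,1) (16,1) (16,6)]
5. Canonical ring: [(10/3,6) (6,2) (10,1) (16,1) (16,6)]

Clipped polygon: [(10/3,6) (6,2) (10,1) (16,1) (16,6)]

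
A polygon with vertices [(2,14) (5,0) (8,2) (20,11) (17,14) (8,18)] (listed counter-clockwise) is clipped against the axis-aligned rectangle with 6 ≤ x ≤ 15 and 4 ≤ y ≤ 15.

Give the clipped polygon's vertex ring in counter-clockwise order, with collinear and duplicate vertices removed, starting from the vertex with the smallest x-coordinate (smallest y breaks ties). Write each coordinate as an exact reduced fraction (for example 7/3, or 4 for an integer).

1. After x ≥ 6: [(6,50/3) (6,2/3) (8,2) (20,11) (17,14) (8,18)]
2. After x ≤ 15: [(6,50/3) (6,2/3) (8,2) (15,29/4) (15,134/9) (8,18)]
3. After y ≥ 4: [(6,50/3) (6,4) (32/3,4) (15,29/4) (15,134/9) (8,18)]
4. After y ≤ 15: [(6,15) (6,4) (32/3,4) (15,29/4) (15,134/9) (59/4,15)]
5. Canonical ring: [(6,4) (32/3,4) (15,29/4) (15,134/9) (59/4,15) (6,15)]

Clipped polygon: [(6,4) (32/3,4) (15,29/4) (15,134/9) (59/4,15) (6,15)]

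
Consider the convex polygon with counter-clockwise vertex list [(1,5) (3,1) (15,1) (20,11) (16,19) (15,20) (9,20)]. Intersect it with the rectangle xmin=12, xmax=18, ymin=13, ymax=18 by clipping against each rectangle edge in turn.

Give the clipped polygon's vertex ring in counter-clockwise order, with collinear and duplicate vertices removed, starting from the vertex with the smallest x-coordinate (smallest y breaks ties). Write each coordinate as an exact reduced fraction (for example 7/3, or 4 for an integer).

Clipped polygon: [(12,13) (18,13) (18,15) (33/2,18) (12,18)]

1. After x ≥ 12: [(12,1) (15,1) (20,11) (16,19) (15,20) (12,20)]
2. After x ≤ 18: [(12,1) (15,1) (18,7) (18,15) (16,19) (15,20) (12,20)]
3. After y ≥ 13: [(12,13) (18,13) (18,15) (16,19) (15,20) (12,20)]
4. After y ≤ 18: [(12,18) (12,13) (18,13) (18,15) (33/2,18)]
5. Canonical ring: [(12,13) (18,13) (18,15) (33/2,18) (12,18)]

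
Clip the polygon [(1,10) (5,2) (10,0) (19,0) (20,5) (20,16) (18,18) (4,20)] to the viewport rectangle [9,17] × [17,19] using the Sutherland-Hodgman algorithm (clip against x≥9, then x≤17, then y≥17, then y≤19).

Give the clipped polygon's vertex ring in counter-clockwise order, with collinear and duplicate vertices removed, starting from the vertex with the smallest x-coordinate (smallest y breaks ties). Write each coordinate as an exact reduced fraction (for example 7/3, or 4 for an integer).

1. After x ≥ 9: [(9,2/5) (10,0) (19,0) (20,5) (20,16) (18,18) (9,135/7)]
2. After x ≤ 17: [(9,2/5) (10,0) (17,0) (17,127/7) (9,135/7)]
3. After y ≥ 17: [(9,17) (17,17) (17,127/7) (9,135/7)]
4. After y ≤ 19: [(9,19) (9,17) (17,17) (17,127/7) (11,19)]
5. Canonical ring: [(9,17) (17,17) (17,127/7) (11,19) (9,19)]

Clipped polygon: [(9,17) (17,17) (17,127/7) (11,19) (9,19)]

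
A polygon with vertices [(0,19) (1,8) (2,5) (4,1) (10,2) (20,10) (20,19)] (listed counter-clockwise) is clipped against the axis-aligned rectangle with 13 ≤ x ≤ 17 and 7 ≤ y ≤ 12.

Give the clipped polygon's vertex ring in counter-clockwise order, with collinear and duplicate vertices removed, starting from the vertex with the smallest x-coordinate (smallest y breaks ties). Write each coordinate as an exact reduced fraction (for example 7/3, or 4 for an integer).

Clipped polygon: [(13,7) (65/4,7) (17,38/5) (17,12) (13,12)]

1. After x ≥ 13: [(13,19) (13,22/5) (20,10) (20,19)]
2. After x ≤ 17: [(17,19) (13,19) (13,22/5) (17,38/5)]
3. After y ≥ 7: [(17,19) (13,19) (13,7) (65/4,7) (17,38/5)]
4. After y ≤ 12: [(17,12) (13,12) (13,7) (65/4,7) (17,38/5)]
5. Canonical ring: [(13,7) (65/4,7) (17,38/5) (17,12) (13,12)]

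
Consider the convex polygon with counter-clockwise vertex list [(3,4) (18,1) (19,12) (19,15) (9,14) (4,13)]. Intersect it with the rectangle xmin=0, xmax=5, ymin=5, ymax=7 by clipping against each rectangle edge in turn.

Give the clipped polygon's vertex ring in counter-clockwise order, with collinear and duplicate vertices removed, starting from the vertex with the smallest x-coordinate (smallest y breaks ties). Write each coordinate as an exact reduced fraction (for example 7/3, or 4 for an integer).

1. After x ≥ 0: [(3,4) (18,1) (19,12) (19,15) (9,14) (4,13)]
2. After x ≤ 5: [(3,4) (5,18/5) (5,66/5) (4,13)]
3. After y ≥ 5: [(28/9,5) (5,5) (5,66/5) (4,13)]
4. After y ≤ 7: [(10/3,7) (28/9,5) (5,5) (5,7)]
5. Canonical ring: [(28/9,5) (5,5) (5,7) (10/3,7)]

Clipped polygon: [(28/9,5) (5,5) (5,7) (10/3,7)]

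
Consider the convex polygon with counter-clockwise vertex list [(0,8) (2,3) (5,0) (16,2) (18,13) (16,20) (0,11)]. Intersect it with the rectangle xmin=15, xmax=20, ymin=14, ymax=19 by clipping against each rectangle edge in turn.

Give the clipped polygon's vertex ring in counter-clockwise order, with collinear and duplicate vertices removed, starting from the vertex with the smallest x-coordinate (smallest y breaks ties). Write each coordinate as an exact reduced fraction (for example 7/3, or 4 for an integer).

1. After x ≥ 15: [(15,20/11) (16,2) (18,13) (16,20) (15,311/16)]
2. After x ≤ 20: [(15,20/11) (16,2) (18,13) (16,20) (15,311/16)]
3. After y ≥ 14: [(15,14) (124/7,14) (16,20) (15,311/16)]
4. After y ≤ 19: [(15,19) (15,14) (124/7,14) (114/7,19)]
5. Canonical ring: [(15,14) (124/7,14) (114/7,19) (15,19)]

Clipped polygon: [(15,14) (124/7,14) (114/7,19) (15,19)]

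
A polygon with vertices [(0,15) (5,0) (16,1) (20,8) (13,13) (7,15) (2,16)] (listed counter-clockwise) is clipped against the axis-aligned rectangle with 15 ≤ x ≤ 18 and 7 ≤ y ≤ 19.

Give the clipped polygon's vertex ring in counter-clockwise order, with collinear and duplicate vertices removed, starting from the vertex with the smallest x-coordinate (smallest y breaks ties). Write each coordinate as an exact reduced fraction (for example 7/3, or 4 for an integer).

1. After x ≥ 15: [(15,10/11) (16,1) (20,8) (15,81/7)]
2. After x ≤ 18: [(15,10/11) (16,1) (18,9/2) (18,66/7) (15,81/7)]
3. After y ≥ 7: [(15,7) (18,7) (18,66/7) (15,81/7)]
4. After y ≤ 19: [(15,7) (18,7) (18,66/7) (15,81/7)]
5. Canonical ring: [(15,7) (18,7) (18,66/7) (15,81/7)]

Clipped polygon: [(15,7) (18,7) (18,66/7) (15,81/7)]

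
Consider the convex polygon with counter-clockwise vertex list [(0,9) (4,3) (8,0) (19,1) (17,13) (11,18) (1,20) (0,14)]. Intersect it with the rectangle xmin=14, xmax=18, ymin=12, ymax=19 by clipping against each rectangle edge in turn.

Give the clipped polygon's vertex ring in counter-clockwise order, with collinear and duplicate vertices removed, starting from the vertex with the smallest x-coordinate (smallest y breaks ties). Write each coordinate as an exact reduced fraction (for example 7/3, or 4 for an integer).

1. After x ≥ 14: [(14,6/11) (19,1) (17,13) (14,31/2)]
2. After x ≤ 18: [(14,6/11) (18,10/11) (18,7) (17,13) (14,31/2)]
3. After y ≥ 12: [(14,12) (103/6,12) (17,13) (14,31/2)]
4. After y ≤ 19: [(14,12) (103/6,12) (17,13) (14,31/2)]
5. Canonical ring: [(14,12) (103/6,12) (17,13) (14,31/2)]

Clipped polygon: [(14,12) (103/6,12) (17,13) (14,31/2)]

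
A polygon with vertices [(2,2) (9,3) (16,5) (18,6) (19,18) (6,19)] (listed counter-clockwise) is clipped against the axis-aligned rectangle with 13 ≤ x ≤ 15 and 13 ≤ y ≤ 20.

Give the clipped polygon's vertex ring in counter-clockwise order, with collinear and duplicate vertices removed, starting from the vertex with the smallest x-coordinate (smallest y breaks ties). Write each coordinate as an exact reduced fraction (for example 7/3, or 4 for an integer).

1. After x ≥ 13: [(13,29/7) (16,5) (18,6) (19,18) (13,240/13)]
2. After x ≤ 15: [(13,29/7) (15,33/7) (15,238/13) (13,240/13)]
3. After y ≥ 13: [(13,13) (15,13) (15,238/13) (13,240/13)]
4. After y ≤ 20: [(13,13) (15,13) (15,238/13) (13,240/13)]
5. Canonical ring: [(13,13) (15,13) (15,238/13) (13,240/13)]

Clipped polygon: [(13,13) (15,13) (15,238/13) (13,240/13)]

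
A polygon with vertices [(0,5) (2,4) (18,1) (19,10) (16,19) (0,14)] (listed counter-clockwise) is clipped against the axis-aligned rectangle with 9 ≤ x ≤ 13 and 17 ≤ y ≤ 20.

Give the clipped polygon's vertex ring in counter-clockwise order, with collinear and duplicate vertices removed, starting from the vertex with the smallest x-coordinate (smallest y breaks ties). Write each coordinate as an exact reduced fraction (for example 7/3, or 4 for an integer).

1. After x ≥ 9: [(9,43/16) (18,1) (19,10) (16,19) (9,269/16)]
2. After x ≤ 13: [(9,43/16) (13,31/16) (13,289/16) (9,269/16)]
3. After y ≥ 17: [(13,17) (13,289/16) (48/5,17)]
4. After y ≤ 20: [(13,17) (13,289/16) (48/5,17)]
5. Canonical ring: [(48/5,17) (13,17) (13,289/16)]

Clipped polygon: [(48/5,17) (13,17) (13,289/16)]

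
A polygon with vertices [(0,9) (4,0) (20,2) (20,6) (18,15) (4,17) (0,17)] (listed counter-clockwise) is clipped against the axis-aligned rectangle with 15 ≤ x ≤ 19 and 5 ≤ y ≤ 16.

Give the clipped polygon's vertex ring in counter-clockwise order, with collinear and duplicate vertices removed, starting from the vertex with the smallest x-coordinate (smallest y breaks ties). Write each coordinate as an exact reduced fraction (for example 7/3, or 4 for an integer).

1. After x ≥ 15: [(15,11/8) (20,2) (20,6) (18,15) (15,108/7)]
2. After x ≤ 19: [(15,11/8) (19,15/8) (19,21/2) (18,15) (15,108/7)]
3. After y ≥ 5: [(15,5) (19,5) (19,21/2) (18,15) (15,108/7)]
4. After y ≤ 16: [(15,5) (19,5) (19,21/2) (18,15) (15,108/7)]
5. Canonical ring: [(15,5) (19,5) (19,21/2) (18,15) (15,108/7)]

Clipped polygon: [(15,5) (19,5) (19,21/2) (18,15) (15,108/7)]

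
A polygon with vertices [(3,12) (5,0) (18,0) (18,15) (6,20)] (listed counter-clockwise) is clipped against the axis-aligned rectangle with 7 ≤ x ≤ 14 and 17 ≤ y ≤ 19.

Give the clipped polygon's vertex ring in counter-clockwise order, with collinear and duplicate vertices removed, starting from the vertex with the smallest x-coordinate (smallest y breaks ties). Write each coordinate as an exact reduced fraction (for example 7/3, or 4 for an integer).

Clipped polygon: [(7,17) (66/5,17) (42/5,19) (7,19)]

1. After x ≥ 7: [(7,0) (18,0) (18,15) (7,235/12)]
2. After x ≤ 14: [(7,0) (14,0) (14,50/3) (7,235/12)]
3. After y ≥ 17: [(7,17) (66/5,17) (7,235/12)]
4. After y ≤ 19: [(7,19) (7,17) (66/5,17) (42/5,19)]
5. Canonical ring: [(7,17) (66/5,17) (42/5,19) (7,19)]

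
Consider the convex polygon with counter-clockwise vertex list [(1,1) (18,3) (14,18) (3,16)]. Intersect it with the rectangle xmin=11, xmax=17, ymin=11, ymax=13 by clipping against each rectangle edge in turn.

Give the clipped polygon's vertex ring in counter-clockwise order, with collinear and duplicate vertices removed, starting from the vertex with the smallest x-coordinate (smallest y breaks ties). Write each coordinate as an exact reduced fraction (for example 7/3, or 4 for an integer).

1. After x ≥ 11: [(11,37/17) (18,3) (14,18) (11,192/11)]
2. After x ≤ 17: [(11,37/17) (17,49/17) (17,27/4) (14,18) (11,192/11)]
3. After y ≥ 11: [(11,11) (238/15,11) (14,18) (11,192/11)]
4. After y ≤ 13: [(11,13) (11,11) (238/15,11) (46/3,13)]
5. Canonical ring: [(11,11) (238/15,11) (46/3,13) (11,13)]

Clipped polygon: [(11,11) (238/15,11) (46/3,13) (11,13)]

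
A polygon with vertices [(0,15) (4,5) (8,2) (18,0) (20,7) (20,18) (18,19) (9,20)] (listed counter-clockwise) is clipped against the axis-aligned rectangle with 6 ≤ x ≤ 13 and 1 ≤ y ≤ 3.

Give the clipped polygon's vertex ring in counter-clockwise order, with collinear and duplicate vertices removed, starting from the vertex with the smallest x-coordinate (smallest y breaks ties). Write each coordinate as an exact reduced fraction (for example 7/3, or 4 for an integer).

Clipped polygon: [(20/3,3) (8,2) (13,1) (13,3)]

1. After x ≥ 6: [(6,55/3) (6,7/2) (8,2) (18,0) (20,7) (20,18) (18,19) (9,20)]
2. After x ≤ 13: [(6,55/3) (6,7/2) (8,2) (13,1) (13,176/9) (9,20)]
3. After y ≥ 1: [(6,55/3) (6,7/2) (8,2) (13,1) (13,176/9) (9,20)]
4. After y ≤ 3: [(20/3,3) (8,2) (13,1) (13,3)]
5. Canonical ring: [(20/3,3) (8,2) (13,1) (13,3)]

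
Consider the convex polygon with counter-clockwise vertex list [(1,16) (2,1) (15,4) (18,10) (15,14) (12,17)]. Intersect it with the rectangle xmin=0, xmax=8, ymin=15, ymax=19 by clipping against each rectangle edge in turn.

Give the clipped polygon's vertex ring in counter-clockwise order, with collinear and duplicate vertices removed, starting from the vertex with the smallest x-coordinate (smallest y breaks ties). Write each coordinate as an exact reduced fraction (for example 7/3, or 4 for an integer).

Clipped polygon: [(1,16) (16/15,15) (8,15) (8,183/11)]

1. After x ≥ 0: [(1,16) (2,1) (15,4) (18,10) (15,14) (12,17)]
2. After x ≤ 8: [(8,183/11) (1,16) (2,1) (8,31/13)]
3. After y ≥ 15: [(8,15) (8,183/11) (1,16) (16/15,15)]
4. After y ≤ 19: [(8,15) (8,183/11) (1,16) (16/15,15)]
5. Canonical ring: [(1,16) (16/15,15) (8,15) (8,183/11)]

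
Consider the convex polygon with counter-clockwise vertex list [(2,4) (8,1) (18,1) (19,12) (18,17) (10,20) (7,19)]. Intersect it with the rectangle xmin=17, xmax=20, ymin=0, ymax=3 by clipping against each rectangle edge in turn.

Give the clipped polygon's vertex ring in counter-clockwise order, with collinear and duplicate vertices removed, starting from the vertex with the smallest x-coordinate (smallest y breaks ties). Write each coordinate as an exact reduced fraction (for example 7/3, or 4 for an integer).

Clipped polygon: [(17,1) (18,1) (200/11,3) (17,3)]

1. After x ≥ 17: [(17,1) (18,1) (19,12) (18,17) (17,139/8)]
2. After x ≤ 20: [(17,1) (18,1) (19,12) (18,17) (17,139/8)]
3. After y ≥ 0: [(17,1) (18,1) (19,12) (18,17) (17,139/8)]
4. After y ≤ 3: [(17,3) (17,1) (18,1) (200/11,3)]
5. Canonical ring: [(17,1) (18,1) (200/11,3) (17,3)]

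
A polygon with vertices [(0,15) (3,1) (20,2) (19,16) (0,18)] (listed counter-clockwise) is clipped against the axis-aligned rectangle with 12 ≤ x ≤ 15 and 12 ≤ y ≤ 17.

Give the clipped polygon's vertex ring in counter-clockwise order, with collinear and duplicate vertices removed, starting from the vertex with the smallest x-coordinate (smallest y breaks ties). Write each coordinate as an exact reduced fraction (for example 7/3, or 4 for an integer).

Clipped polygon: [(12,12) (15,12) (15,312/19) (12,318/19)]

1. After x ≥ 12: [(12,26/17) (20,2) (19,16) (12,318/19)]
2. After x ≤ 15: [(12,26/17) (15,29/17) (15,312/19) (12,318/19)]
3. After y ≥ 12: [(12,12) (15,12) (15,312/19) (12,318/19)]
4. After y ≤ 17: [(12,12) (15,12) (15,312/19) (12,318/19)]
5. Canonical ring: [(12,12) (15,12) (15,312/19) (12,318/19)]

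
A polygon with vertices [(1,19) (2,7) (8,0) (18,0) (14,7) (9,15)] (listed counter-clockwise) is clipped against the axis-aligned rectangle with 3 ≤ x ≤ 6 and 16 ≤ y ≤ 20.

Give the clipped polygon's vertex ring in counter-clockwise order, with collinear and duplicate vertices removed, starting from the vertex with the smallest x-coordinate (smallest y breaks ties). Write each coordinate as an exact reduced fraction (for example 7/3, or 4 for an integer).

1. After x ≥ 3: [(3,18) (3,35/6) (8,0) (18,0) (14,7) (9,15)]
2. After x ≤ 6: [(6,33/2) (3,18) (3,35/6) (6,7/3)]
3. After y ≥ 16: [(6,16) (6,33/2) (3,18) (3,16)]
4. After y ≤ 20: [(6,16) (6,33/2) (3,18) (3,16)]
5. Canonical ring: [(3,16) (6,16) (6,33/2) (3,18)]

Clipped polygon: [(3,16) (6,16) (6,33/2) (3,18)]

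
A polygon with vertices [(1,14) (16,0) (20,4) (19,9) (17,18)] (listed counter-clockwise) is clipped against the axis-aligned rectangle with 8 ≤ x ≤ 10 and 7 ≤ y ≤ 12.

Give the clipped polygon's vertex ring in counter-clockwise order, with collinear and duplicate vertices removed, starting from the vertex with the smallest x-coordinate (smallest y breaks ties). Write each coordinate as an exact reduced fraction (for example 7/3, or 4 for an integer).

1. After x ≥ 8: [(8,63/4) (8,112/15) (16,0) (20,4) (19,9) (17,18)]
2. After x ≤ 10: [(10,65/4) (8,63/4) (8,112/15) (10,28/5)]
3. After y ≥ 7: [(10,7) (10,65/4) (8,63/4) (8,112/15) (17/2,7)]
4. After y ≤ 12: [(10,7) (10,12) (8,12) (8,112/15) (17/2,7)]
5. Canonical ring: [(8,112/15) (17/2,7) (10,7) (10,12) (8,12)]

Clipped polygon: [(8,112/15) (17/2,7) (10,7) (10,12) (8,12)]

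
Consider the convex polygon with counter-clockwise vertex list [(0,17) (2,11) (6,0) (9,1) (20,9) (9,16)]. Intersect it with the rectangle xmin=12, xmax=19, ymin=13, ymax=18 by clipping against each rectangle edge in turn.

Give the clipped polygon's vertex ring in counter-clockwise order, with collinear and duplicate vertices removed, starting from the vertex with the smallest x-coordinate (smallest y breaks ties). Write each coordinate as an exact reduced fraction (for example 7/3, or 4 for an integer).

1. After x ≥ 12: [(12,35/11) (20,9) (12,155/11)]
2. After x ≤ 19: [(12,35/11) (19,91/11) (19,106/11) (12,155/11)]
3. After y ≥ 13: [(12,13) (96/7,13) (12,155/11)]
4. After y ≤ 18: [(12,13) (96/7,13) (12,155/11)]
5. Canonical ring: [(12,13) (96/7,13) (12,155/11)]

Clipped polygon: [(12,13) (96/7,13) (12,155/11)]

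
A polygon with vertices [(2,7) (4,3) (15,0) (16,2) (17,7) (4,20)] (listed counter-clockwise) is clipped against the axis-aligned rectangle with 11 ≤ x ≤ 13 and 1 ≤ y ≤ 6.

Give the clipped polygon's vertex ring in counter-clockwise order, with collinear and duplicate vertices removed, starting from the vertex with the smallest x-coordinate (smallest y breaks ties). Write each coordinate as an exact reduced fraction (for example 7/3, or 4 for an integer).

1. After x ≥ 11: [(11,12/11) (15,0) (16,2) (17,7) (11,13)]
2. After x ≤ 13: [(11,12/11) (13,6/11) (13,11) (11,13)]
3. After y ≥ 1: [(11,12/11) (34/3,1) (13,1) (13,11) (11,13)]
4. After y ≤ 6: [(11,6) (11,12/11) (34/3,1) (13,1) (13,6)]
5. Canonical ring: [(11,12/11) (34/3,1) (13,1) (13,6) (11,6)]

Clipped polygon: [(11,12/11) (34/3,1) (13,1) (13,6) (11,6)]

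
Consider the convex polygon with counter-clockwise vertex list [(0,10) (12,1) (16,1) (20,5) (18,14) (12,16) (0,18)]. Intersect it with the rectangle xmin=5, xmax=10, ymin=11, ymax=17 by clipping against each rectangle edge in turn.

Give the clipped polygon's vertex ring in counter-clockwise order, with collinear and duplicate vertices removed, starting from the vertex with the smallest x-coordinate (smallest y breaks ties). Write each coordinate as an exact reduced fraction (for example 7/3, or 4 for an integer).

Clipped polygon: [(5,11) (10,11) (10,49/3) (6,17) (5,17)]

1. After x ≥ 5: [(5,25/4) (12,1) (16,1) (20,5) (18,14) (12,16) (5,103/6)]
2. After x ≤ 10: [(5,25/4) (10,5/2) (10,49/3) (5,103/6)]
3. After y ≥ 11: [(5,11) (10,11) (10,49/3) (5,103/6)]
4. After y ≤ 17: [(5,17) (5,11) (10,11) (10,49/3) (6,17)]
5. Canonical ring: [(5,11) (10,11) (10,49/3) (6,17) (5,17)]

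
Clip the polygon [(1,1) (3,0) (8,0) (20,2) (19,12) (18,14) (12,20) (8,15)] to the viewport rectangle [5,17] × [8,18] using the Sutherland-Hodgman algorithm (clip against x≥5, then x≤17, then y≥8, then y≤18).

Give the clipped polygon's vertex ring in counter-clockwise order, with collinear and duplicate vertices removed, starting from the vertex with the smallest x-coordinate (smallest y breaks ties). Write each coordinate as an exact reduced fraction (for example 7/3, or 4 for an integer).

Clipped polygon: [(5,8) (17,8) (17,15) (14,18) (52/5,18) (8,15) (5,9)]

1. After x ≥ 5: [(5,9) (5,0) (8,0) (20,2) (19,12) (18,14) (12,20) (8,15)]
2. After x ≤ 17: [(5,9) (5,0) (8,0) (17,3/2) (17,15) (12,20) (8,15)]
3. After y ≥ 8: [(5,9) (5,8) (17,8) (17,15) (12,20) (8,15)]
4. After y ≤ 18: [(5,9) (5,8) (17,8) (17,15) (14,18) (52/5,18) (8,15)]
5. Canonical ring: [(5,8) (17,8) (17,15) (14,18) (52/5,18) (8,15) (5,9)]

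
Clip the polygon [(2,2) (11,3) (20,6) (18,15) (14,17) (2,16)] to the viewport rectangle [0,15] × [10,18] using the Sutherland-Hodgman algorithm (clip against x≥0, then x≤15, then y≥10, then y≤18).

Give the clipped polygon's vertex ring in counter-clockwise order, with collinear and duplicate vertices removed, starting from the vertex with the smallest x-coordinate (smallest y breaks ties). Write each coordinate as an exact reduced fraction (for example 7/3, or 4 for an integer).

Clipped polygon: [(2,10) (15,10) (15,33/2) (14,17) (2,16)]

1. After x ≥ 0: [(2,2) (11,3) (20,6) (18,15) (14,17) (2,16)]
2. After x ≤ 15: [(2,2) (11,3) (15,13/3) (15,33/2) (14,17) (2,16)]
3. After y ≥ 10: [(2,10) (15,10) (15,33/2) (14,17) (2,16)]
4. After y ≤ 18: [(2,10) (15,10) (15,33/2) (14,17) (2,16)]
5. Canonical ring: [(2,10) (15,10) (15,33/2) (14,17) (2,16)]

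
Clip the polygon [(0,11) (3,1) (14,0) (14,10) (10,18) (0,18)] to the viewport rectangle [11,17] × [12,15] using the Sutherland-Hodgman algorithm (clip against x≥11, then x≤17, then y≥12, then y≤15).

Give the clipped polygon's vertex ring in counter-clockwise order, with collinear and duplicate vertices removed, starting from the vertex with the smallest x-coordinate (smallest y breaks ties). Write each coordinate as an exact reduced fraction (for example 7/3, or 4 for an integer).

Clipped polygon: [(11,12) (13,12) (23/2,15) (11,15)]

1. After x ≥ 11: [(11,3/11) (14,0) (14,10) (11,16)]
2. After x ≤ 17: [(11,3/11) (14,0) (14,10) (11,16)]
3. After y ≥ 12: [(11,12) (13,12) (11,16)]
4. After y ≤ 15: [(11,15) (11,12) (13,12) (23/2,15)]
5. Canonical ring: [(11,12) (13,12) (23/2,15) (11,15)]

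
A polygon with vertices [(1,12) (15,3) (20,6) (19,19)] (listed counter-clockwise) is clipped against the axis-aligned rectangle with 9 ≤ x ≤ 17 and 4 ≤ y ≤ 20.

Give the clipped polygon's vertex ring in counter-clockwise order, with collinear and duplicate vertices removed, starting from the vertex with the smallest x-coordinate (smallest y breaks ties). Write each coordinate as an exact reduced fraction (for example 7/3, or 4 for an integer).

1. After x ≥ 9: [(9,136/9) (9,48/7) (15,3) (20,6) (19,19)]
2. After x ≤ 17: [(17,164/9) (9,136/9) (9,48/7) (15,3) (17,21/5)]
3. After y ≥ 4: [(17,164/9) (9,136/9) (9,48/7) (121/9,4) (50/3,4) (17,21/5)]
4. After y ≤ 20: [(17,164/9) (9,136/9) (9,48/7) (121/9,4) (50/3,4) (17,21/5)]
5. Canonical ring: [(9,48/7) (121/9,4) (50/3,4) (17,21/5) (17,164/9) (9,136/9)]

Clipped polygon: [(9,48/7) (121/9,4) (50/3,4) (17,21/5) (17,164/9) (9,136/9)]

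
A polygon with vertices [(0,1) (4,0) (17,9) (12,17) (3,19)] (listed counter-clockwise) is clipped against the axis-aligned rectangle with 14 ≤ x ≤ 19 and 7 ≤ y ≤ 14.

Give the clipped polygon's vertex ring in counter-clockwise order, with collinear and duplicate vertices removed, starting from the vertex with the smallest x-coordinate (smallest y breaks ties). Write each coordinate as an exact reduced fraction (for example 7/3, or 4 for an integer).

1. After x ≥ 14: [(14,90/13) (17,9) (14,69/5)]
2. After x ≤ 19: [(14,90/13) (17,9) (14,69/5)]
3. After y ≥ 7: [(14,7) (127/9,7) (17,9) (14,69/5)]
4. After y ≤ 14: [(14,7) (127/9,7) (17,9) (14,69/5)]
5. Canonical ring: [(14,7) (127/9,7) (17,9) (14,69/5)]

Clipped polygon: [(14,7) (127/9,7) (17,9) (14,69/5)]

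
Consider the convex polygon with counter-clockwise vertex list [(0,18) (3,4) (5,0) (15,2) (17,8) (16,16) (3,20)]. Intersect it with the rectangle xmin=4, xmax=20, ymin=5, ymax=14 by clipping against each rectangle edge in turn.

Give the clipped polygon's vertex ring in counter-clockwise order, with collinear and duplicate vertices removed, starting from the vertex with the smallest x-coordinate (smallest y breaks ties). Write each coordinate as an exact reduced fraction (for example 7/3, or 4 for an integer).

1. After x ≥ 4: [(4,2) (5,0) (15,2) (17,8) (16,16) (4,256/13)]
2. After x ≤ 20: [(4,2) (5,0) (15,2) (17,8) (16,16) (4,256/13)]
3. After y ≥ 5: [(4,5) (16,5) (17,8) (16,16) (4,256/13)]
4. After y ≤ 14: [(4,14) (4,5) (16,5) (17,8) (65/4,14)]
5. Canonical ring: [(4,5) (16,5) (17,8) (65/4,14) (4,14)]

Clipped polygon: [(4,5) (16,5) (17,8) (65/4,14) (4,14)]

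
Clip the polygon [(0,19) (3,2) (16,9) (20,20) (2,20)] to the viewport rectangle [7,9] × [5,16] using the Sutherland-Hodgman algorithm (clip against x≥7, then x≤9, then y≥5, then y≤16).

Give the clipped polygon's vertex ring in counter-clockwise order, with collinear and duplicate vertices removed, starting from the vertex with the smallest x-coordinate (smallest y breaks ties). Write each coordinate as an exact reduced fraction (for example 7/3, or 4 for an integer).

1. After x ≥ 7: [(7,54/13) (16,9) (20,20) (7,20)]
2. After x ≤ 9: [(7,54/13) (9,68/13) (9,20) (7,20)]
3. After y ≥ 5: [(7,5) (60/7,5) (9,68/13) (9,20) (7,20)]
4. After y ≤ 16: [(7,16) (7,5) (60/7,5) (9,68/13) (9,16)]
5. Canonical ring: [(7,5) (60/7,5) (9,68/13) (9,16) (7,16)]

Clipped polygon: [(7,5) (60/7,5) (9,68/13) (9,16) (7,16)]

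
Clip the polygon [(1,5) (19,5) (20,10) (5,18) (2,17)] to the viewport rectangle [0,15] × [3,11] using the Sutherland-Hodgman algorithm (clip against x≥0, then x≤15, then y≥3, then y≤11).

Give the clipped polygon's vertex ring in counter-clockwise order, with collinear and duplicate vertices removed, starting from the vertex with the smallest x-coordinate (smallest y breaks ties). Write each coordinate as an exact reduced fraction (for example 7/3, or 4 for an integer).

Clipped polygon: [(1,5) (15,5) (15,11) (3/2,11)]

1. After x ≥ 0: [(1,5) (19,5) (20,10) (5,18) (2,17)]
2. After x ≤ 15: [(1,5) (15,5) (15,38/3) (5,18) (2,17)]
3. After y ≥ 3: [(1,5) (15,5) (15,38/3) (5,18) (2,17)]
4. After y ≤ 11: [(3/2,11) (1,5) (15,5) (15,11)]
5. Canonical ring: [(1,5) (15,5) (15,11) (3/2,11)]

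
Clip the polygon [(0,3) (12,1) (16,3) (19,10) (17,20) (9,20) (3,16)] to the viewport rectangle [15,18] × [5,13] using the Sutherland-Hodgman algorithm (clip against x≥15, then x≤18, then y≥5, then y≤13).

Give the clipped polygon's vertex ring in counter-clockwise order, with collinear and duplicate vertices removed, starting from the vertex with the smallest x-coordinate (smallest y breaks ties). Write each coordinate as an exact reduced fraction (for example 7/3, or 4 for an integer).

1. After x ≥ 15: [(15,5/2) (16,3) (19,10) (17,20) (15,20)]
2. After x ≤ 18: [(15,5/2) (16,3) (18,23/3) (18,15) (17,20) (15,20)]
3. After y ≥ 5: [(15,5) (118/7,5) (18,23/3) (18,15) (17,20) (15,20)]
4. After y ≤ 13: [(15,13) (15,5) (118/7,5) (18,23/3) (18,13)]
5. Canonical ring: [(15,5) (118/7,5) (18,23/3) (18,13) (15,13)]

Clipped polygon: [(15,5) (118/7,5) (18,23/3) (18,13) (15,13)]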